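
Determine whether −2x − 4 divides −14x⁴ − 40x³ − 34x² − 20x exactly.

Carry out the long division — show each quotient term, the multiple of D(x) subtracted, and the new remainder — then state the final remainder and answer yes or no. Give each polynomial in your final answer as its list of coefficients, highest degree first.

Step 1: lead(−14x⁴ − 40x³ − 34x² − 20x) ÷ lead(D) = −14x⁴ ÷ −2x = 7x³. Subtract (7x³)·D = −14x⁴ − 28x³. Remainder: −12x³ − 34x² − 20x.
Step 2: lead(−12x³ − 34x² − 20x) ÷ lead(D) = −12x³ ÷ −2x = 6x². Subtract (6x²)·D = −12x³ − 24x². Remainder: −10x² − 20x.
Step 3: lead(−10x² − 20x) ÷ lead(D) = −10x² ÷ −2x = 5x. Subtract (5x)·D = −10x² − 20x. Remainder: 0.

R = [0], so D(x) is a factor of P(x). yes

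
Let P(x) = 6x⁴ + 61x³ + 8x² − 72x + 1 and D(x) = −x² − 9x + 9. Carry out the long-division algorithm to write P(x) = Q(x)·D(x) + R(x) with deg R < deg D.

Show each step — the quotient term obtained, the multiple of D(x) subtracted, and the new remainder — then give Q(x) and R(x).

Step 1: lead(6x⁴ + 61x³ + 8x² − 72x + 1) ÷ lead(D) = 6x⁴ ÷ −x² = −6x². Subtract (−6x²)·D = 6x⁴ + 54x³ − 54x². Remainder: 7x³ + 62x² − 72x + 1.
Step 2: lead(7x³ + 62x² − 72x + 1) ÷ lead(D) = 7x³ ÷ −x² = −7x. Subtract (−7x)·D = 7x³ + 63x² − 63x. Remainder: −x² − 9x + 1.
Step 3: lead(−x² − 9x + 1) ÷ lead(D) = −x² ÷ −x² = 1. Subtract (1)·D = −x² − 9x + 9. Remainder: −8.

Q(x) = −6x² − 7x + 1; R(x) = −8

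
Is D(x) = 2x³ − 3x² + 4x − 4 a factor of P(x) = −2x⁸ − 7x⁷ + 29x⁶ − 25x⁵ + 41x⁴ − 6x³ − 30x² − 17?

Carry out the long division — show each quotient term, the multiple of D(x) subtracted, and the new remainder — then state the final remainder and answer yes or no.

R(x) = 7, so D(x) is not a factor of P(x). no

Step 1: lead(−2x⁸ − 7x⁷ + 29x⁶ − 25x⁵ + 41x⁴ − 6x³ − 30x² − 17) ÷ lead(D) = −2x⁸ ÷ 2x³ = −x⁵. Subtract (−x⁵)·D = −2x⁸ + 3x⁷ − 4x⁶ + 4x⁵. Remainder: −10x⁷ + 33x⁶ − 29x⁵ + 41x⁴ − 6x³ − 30x² − 17.
Step 2: lead(−10x⁷ + 33x⁶ − 29x⁵ + 41x⁴ − 6x³ − 30x² − 17) ÷ lead(D) = −10x⁷ ÷ 2x³ = −5x⁴. Subtract (−5x⁴)·D = −10x⁷ + 15x⁶ − 20x⁵ + 20x⁴. Remainder: 18x⁶ − 9x⁵ + 21x⁴ − 6x³ − 30x² − 17.
Step 3: lead(18x⁶ − 9x⁵ + 21x⁴ − 6x³ − 30x² − 17) ÷ lead(D) = 18x⁶ ÷ 2x³ = 9x³. Subtract (9x³)·D = 18x⁶ − 27x⁵ + 36x⁴ − 36x³. Remainder: 18x⁵ − 15x⁴ + 30x³ − 30x² − 17.
Step 4: lead(18x⁵ − 15x⁴ + 30x³ − 30x² − 17) ÷ lead(D) = 18x⁵ ÷ 2x³ = 9x². Subtract (9x²)·D = 18x⁵ − 27x⁴ + 36x³ − 36x². Remainder: 12x⁴ − 6x³ + 6x² − 17.
Step 5: lead(12x⁴ − 6x³ + 6x² − 17) ÷ lead(D) = 12x⁴ ÷ 2x³ = 6x. Subtract (6x)·D = 12x⁴ − 18x³ + 24x² − 24x. Remainder: 12x³ − 18x² + 24x − 17.
Step 6: lead(12x³ − 18x² + 24x − 17) ÷ lead(D) = 12x³ ÷ 2x³ = 6. Subtract (6)·D = 12x³ − 18x² + 24x − 24. Remainder: 7.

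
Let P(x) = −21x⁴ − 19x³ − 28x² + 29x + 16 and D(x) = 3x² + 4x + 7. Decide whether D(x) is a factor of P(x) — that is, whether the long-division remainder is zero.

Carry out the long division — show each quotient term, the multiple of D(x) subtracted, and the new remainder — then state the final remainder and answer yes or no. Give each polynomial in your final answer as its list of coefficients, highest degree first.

Step 1: lead(−21x⁴ − 19x³ − 28x² + 29x + 16) ÷ lead(D) = −21x⁴ ÷ 3x² = −7x². Subtract (−7x²)·D = −21x⁴ − 28x³ − 49x². Remainder: 9x³ + 21x² + 29x + 16.
Step 2: lead(9x³ + 21x² + 29x + 16) ÷ lead(D) = 9x³ ÷ 3x² = 3x. Subtract (3x)·D = 9x³ + 12x² + 21x. Remainder: 9x² + 8x + 16.
Step 3: lead(9x² + 8x + 16) ÷ lead(D) = 9x² ÷ 3x² = 3. Subtract (3)·D = 9x² + 12x + 21. Remainder: −4x − 5.

R = [-4, -5], so D(x) is not a factor of P(x). no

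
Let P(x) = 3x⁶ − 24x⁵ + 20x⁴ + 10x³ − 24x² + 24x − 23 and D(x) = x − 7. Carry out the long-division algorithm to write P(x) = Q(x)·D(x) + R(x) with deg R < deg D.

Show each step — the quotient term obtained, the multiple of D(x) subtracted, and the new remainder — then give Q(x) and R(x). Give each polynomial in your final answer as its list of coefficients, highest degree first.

Step 1: lead(3x⁶ − 24x⁵ + 20x⁴ + 10x³ − 24x² + 24x − 23) ÷ lead(D) = 3x⁶ ÷ x = 3x⁵. Subtract (3x⁵)·D = 3x⁶ − 21x⁵. Remainder: −3x⁵ + 20x⁴ + 10x³ − 24x² + 24x − 23.
Step 2: lead(−3x⁵ + 20x⁴ + 10x³ − 24x² + 24x − 23) ÷ lead(D) = −3x⁵ ÷ x = −3x⁴. Subtract (−3x⁴)·D = −3x⁵ + 21x⁴. Remainder: −x⁴ + 10x³ − 24x² + 24x − 23.
Step 3: lead(−x⁴ + 10x³ − 24x² + 24x − 23) ÷ lead(D) = −x⁴ ÷ x = −x³. Subtract (−x³)·D = −x⁴ + 7x³. Remainder: 3x³ − 24x² + 24x − 23.
Step 4: lead(3x³ − 24x² + 24x − 23) ÷ lead(D) = 3x³ ÷ x = 3x². Subtract (3x²)·D = 3x³ − 21x². Remainder: −3x² + 24x − 23.
Step 5: lead(−3x² + 24x − 23) ÷ lead(D) = −3x² ÷ x = −3x. Subtract (−3x)·D = −3x² + 21x. Remainder: 3x − 23.
Step 6: lead(3x − 23) ÷ lead(D) = 3x ÷ x = 3. Subtract (3)·D = 3x − 21. Remainder: −2.

Q = [3, -3, -1, 3, -3, 3]; R = [-2]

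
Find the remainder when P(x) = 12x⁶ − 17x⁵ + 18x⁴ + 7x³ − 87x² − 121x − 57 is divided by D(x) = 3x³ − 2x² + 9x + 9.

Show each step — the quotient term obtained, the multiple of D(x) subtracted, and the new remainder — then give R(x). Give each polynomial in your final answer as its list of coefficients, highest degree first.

R = [5, -3]

Step 1: lead(12x⁶ − 17x⁵ + 18x⁴ + 7x³ − 87x² − 121x − 57) ÷ lead(D) = 12x⁶ ÷ 3x³ = 4x³. Subtract (4x³)·D = 12x⁶ − 8x⁵ + 36x⁴ + 36x³. Remainder: −9x⁵ − 18x⁴ − 29x³ − 87x² − 121x − 57.
Step 2: lead(−9x⁵ − 18x⁴ − 29x³ − 87x² − 121x − 57) ÷ lead(D) = −9x⁵ ÷ 3x³ = −3x². Subtract (−3x²)·D = −9x⁵ + 6x⁴ − 27x³ − 27x². Remainder: −24x⁴ − 2x³ − 60x² − 121x − 57.
Step 3: lead(−24x⁴ − 2x³ − 60x² − 121x − 57) ÷ lead(D) = −24x⁴ ÷ 3x³ = −8x. Subtract (−8x)·D = −24x⁴ + 16x³ − 72x² − 72x. Remainder: −18x³ + 12x² − 49x − 57.
Step 4: lead(−18x³ + 12x² − 49x − 57) ÷ lead(D) = −18x³ ÷ 3x³ = −6. Subtract (−6)·D = −18x³ + 12x² − 54x − 54. Remainder: 5x − 3.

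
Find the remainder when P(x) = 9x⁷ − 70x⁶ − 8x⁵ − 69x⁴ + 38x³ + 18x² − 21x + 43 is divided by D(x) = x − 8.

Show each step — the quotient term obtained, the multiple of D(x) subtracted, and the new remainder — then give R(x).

Step 1: lead(9x⁷ − 70x⁶ − 8x⁵ − 69x⁴ + 38x³ + 18x² − 21x + 43) ÷ lead(D) = 9x⁷ ÷ x = 9x⁶. Subtract (9x⁶)·D = 9x⁷ − 72x⁶. Remainder: 2x⁶ − 8x⁵ − 69x⁴ + 38x³ + 18x² − 21x + 43.
Step 2: lead(2x⁶ − 8x⁵ − 69x⁴ + 38x³ + 18x² − 21x + 43) ÷ lead(D) = 2x⁶ ÷ x = 2x⁵. Subtract (2x⁵)·D = 2x⁶ − 16x⁵. Remainder: 8x⁵ − 69x⁴ + 38x³ + 18x² − 21x + 43.
Step 3: lead(8x⁵ − 69x⁴ + 38x³ + 18x² − 21x + 43) ÷ lead(D) = 8x⁵ ÷ x = 8x⁴. Subtract (8x⁴)·D = 8x⁵ − 64x⁴. Remainder: −5x⁴ + 38x³ + 18x² − 21x + 43.
Step 4: lead(−5x⁴ + 38x³ + 18x² − 21x + 43) ÷ lead(D) = −5x⁴ ÷ x = −5x³. Subtract (−5x³)·D = −5x⁴ + 40x³. Remainder: −2x³ + 18x² − 21x + 43.
Step 5: lead(−2x³ + 18x² − 21x + 43) ÷ lead(D) = −2x³ ÷ x = −2x². Subtract (−2x²)·D = −2x³ + 16x². Remainder: 2x² − 21x + 43.
Step 6: lead(2x² − 21x + 43) ÷ lead(D) = 2x² ÷ x = 2x. Subtract (2x)·D = 2x² − 16x. Remainder: −5x + 43.
Step 7: lead(−5x + 43) ÷ lead(D) = −5x ÷ x = −5. Subtract (−5)·D = −5x + 40. Remainder: 3.

R(x) = 3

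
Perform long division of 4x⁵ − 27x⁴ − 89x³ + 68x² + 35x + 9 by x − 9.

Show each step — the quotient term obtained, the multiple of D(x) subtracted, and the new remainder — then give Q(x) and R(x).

Q(x) = 4x⁴ + 9x³ − 8x² − 4x − 1; R(x) = 0

Step 1: lead(4x⁵ − 27x⁴ − 89x³ + 68x² + 35x + 9) ÷ lead(D) = 4x⁵ ÷ x = 4x⁴. Subtract (4x⁴)·D = 4x⁵ − 36x⁴. Remainder: 9x⁴ − 89x³ + 68x² + 35x + 9.
Step 2: lead(9x⁴ − 89x³ + 68x² + 35x + 9) ÷ lead(D) = 9x⁴ ÷ x = 9x³. Subtract (9x³)·D = 9x⁴ − 81x³. Remainder: −8x³ + 68x² + 35x + 9.
Step 3: lead(−8x³ + 68x² + 35x + 9) ÷ lead(D) = −8x³ ÷ x = −8x². Subtract (−8x²)·D = −8x³ + 72x². Remainder: −4x² + 35x + 9.
Step 4: lead(−4x² + 35x + 9) ÷ lead(D) = −4x² ÷ x = −4x. Subtract (−4x)·D = −4x² + 36x. Remainder: −x + 9.
Step 5: lead(−x + 9) ÷ lead(D) = −x ÷ x = −1. Subtract (−1)·D = −x + 9. Remainder: 0.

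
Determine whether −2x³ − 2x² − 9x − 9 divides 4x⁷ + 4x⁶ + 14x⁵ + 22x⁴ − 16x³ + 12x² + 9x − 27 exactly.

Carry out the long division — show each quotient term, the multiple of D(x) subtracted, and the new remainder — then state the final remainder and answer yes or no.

Step 1: lead(4x⁷ + 4x⁶ + 14x⁵ + 22x⁴ − 16x³ + 12x² + 9x − 27) ÷ lead(D) = 4x⁷ ÷ −2x³ = −2x⁴. Subtract (−2x⁴)·D = 4x⁷ + 4x⁶ + 18x⁵ + 18x⁴. Remainder: −4x⁵ + 4x⁴ − 16x³ + 12x² + 9x − 27.
Step 2: lead(−4x⁵ + 4x⁴ − 16x³ + 12x² + 9x − 27) ÷ lead(D) = −4x⁵ ÷ −2x³ = 2x². Subtract (2x²)·D = −4x⁵ − 4x⁴ − 18x³ − 18x². Remainder: 8x⁴ + 2x³ + 30x² + 9x − 27.
Step 3: lead(8x⁴ + 2x³ + 30x² + 9x − 27) ÷ lead(D) = 8x⁴ ÷ −2x³ = −4x. Subtract (−4x)·D = 8x⁴ + 8x³ + 36x² + 36x. Remainder: −6x³ − 6x² − 27x − 27.
Step 4: lead(−6x³ − 6x² − 27x − 27) ÷ lead(D) = −6x³ ÷ −2x³ = 3. Subtract (3)·D = −6x³ − 6x² − 27x − 27. Remainder: 0.

R(x) = 0, so D(x) is a factor of P(x). yes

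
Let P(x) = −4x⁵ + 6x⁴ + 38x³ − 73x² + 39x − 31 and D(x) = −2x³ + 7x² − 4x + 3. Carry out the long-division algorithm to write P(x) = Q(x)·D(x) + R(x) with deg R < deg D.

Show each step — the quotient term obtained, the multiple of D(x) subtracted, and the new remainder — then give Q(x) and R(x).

Q(x) = 2x² + 4x − 9; R(x) = −9x − 4

Step 1: lead(−4x⁵ + 6x⁴ + 38x³ − 73x² + 39x − 31) ÷ lead(D) = −4x⁵ ÷ −2x³ = 2x². Subtract (2x²)·D = −4x⁵ + 14x⁴ − 8x³ + 6x². Remainder: −8x⁴ + 46x³ − 79x² + 39x − 31.
Step 2: lead(−8x⁴ + 46x³ − 79x² + 39x − 31) ÷ lead(D) = −8x⁴ ÷ −2x³ = 4x. Subtract (4x)·D = −8x⁴ + 28x³ − 16x² + 12x. Remainder: 18x³ − 63x² + 27x − 31.
Step 3: lead(18x³ − 63x² + 27x − 31) ÷ lead(D) = 18x³ ÷ −2x³ = −9. Subtract (−9)·D = 18x³ − 63x² + 36x − 27. Remainder: −9x − 4.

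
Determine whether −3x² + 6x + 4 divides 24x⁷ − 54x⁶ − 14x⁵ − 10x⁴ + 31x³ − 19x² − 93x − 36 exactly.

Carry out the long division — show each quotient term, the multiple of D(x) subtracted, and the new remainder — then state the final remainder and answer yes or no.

Step 1: lead(24x⁷ − 54x⁶ − 14x⁵ − 10x⁴ + 31x³ − 19x² − 93x − 36) ÷ lead(D) = 24x⁷ ÷ −3x² = −8x⁵. Subtract (−8x⁵)·D = 24x⁷ − 48x⁶ − 32x⁵. Remainder: −6x⁶ + 18x⁵ − 10x⁴ + 31x³ − 19x² − 93x − 36.
Step 2: lead(−6x⁶ + 18x⁵ − 10x⁴ + 31x³ − 19x² − 93x − 36) ÷ lead(D) = −6x⁶ ÷ −3x² = 2x⁴. Subtract (2x⁴)·D = −6x⁶ + 12x⁵ + 8x⁴. Remainder: 6x⁵ − 18x⁴ + 31x³ − 19x² − 93x − 36.
Step 3: lead(6x⁵ − 18x⁴ + 31x³ − 19x² − 93x − 36) ÷ lead(D) = 6x⁵ ÷ −3x² = −2x³. Subtract (−2x³)·D = 6x⁵ − 12x⁴ − 8x³. Remainder: −6x⁴ + 39x³ − 19x² − 93x − 36.
Step 4: lead(−6x⁴ + 39x³ − 19x² − 93x − 36) ÷ lead(D) = −6x⁴ ÷ −3x² = 2x². Subtract (2x²)·D = −6x⁴ + 12x³ + 8x². Remainder: 27x³ − 27x² − 93x − 36.
Step 5: lead(27x³ − 27x² − 93x − 36) ÷ lead(D) = 27x³ ÷ −3x² = −9x. Subtract (−9x)·D = 27x³ − 54x² − 36x. Remainder: 27x² − 57x − 36.
Step 6: lead(27x² − 57x − 36) ÷ lead(D) = 27x² ÷ −3x² = −9. Subtract (−9)·D = 27x² − 54x − 36. Remainder: −3x.

R(x) = −3x, so D(x) is not a factor of P(x). no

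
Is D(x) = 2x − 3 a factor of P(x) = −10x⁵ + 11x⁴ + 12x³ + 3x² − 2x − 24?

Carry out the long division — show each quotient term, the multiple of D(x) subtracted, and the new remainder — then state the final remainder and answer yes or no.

R(x) = 0, so D(x) is a factor of P(x). yes

Step 1: lead(−10x⁵ + 11x⁴ + 12x³ + 3x² − 2x − 24) ÷ lead(D) = −10x⁵ ÷ 2x = −5x⁴. Subtract (−5x⁴)·D = −10x⁵ + 15x⁴. Remainder: −4x⁴ + 12x³ + 3x² − 2x − 24.
Step 2: lead(−4x⁴ + 12x³ + 3x² − 2x − 24) ÷ lead(D) = −4x⁴ ÷ 2x = −2x³. Subtract (−2x³)·D = −4x⁴ + 6x³. Remainder: 6x³ + 3x² − 2x − 24.
Step 3: lead(6x³ + 3x² − 2x − 24) ÷ lead(D) = 6x³ ÷ 2x = 3x². Subtract (3x²)·D = 6x³ − 9x². Remainder: 12x² − 2x − 24.
Step 4: lead(12x² − 2x − 24) ÷ lead(D) = 12x² ÷ 2x = 6x. Subtract (6x)·D = 12x² − 18x. Remainder: 16x − 24.
Step 5: lead(16x − 24) ÷ lead(D) = 16x ÷ 2x = 8. Subtract (8)·D = 16x − 24. Remainder: 0.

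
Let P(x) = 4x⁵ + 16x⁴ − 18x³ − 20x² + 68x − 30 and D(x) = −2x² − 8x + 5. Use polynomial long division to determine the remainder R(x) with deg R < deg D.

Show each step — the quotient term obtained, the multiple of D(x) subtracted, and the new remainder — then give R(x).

R(x) = 0

Step 1: lead(4x⁵ + 16x⁴ − 18x³ − 20x² + 68x − 30) ÷ lead(D) = 4x⁵ ÷ −2x² = −2x³. Subtract (−2x³)·D = 4x⁵ + 16x⁴ − 10x³. Remainder: −8x³ − 20x² + 68x − 30.
Step 2: lead(−8x³ − 20x² + 68x − 30) ÷ lead(D) = −8x³ ÷ −2x² = 4x. Subtract (4x)·D = −8x³ − 32x² + 20x. Remainder: 12x² + 48x − 30.
Step 3: lead(12x² + 48x − 30) ÷ lead(D) = 12x² ÷ −2x² = −6. Subtract (−6)·D = 12x² + 48x − 30. Remainder: 0.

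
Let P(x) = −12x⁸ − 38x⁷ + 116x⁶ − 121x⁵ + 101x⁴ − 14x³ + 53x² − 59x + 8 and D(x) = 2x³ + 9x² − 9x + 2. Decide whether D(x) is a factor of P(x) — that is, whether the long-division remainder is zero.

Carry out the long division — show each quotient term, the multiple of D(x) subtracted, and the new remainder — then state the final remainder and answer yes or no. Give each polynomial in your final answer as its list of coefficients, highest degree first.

Step 1: lead(−12x⁸ − 38x⁷ + 116x⁶ − 121x⁵ + 101x⁴ − 14x³ + 53x² − 59x + 8) ÷ lead(D) = −12x⁸ ÷ 2x³ = −6x⁵. Subtract (−6x⁵)·D = −12x⁸ − 54x⁷ + 54x⁶ − 12x⁵. Remainder: 16x⁷ + 62x⁶ − 109x⁵ + 101x⁴ − 14x³ + 53x² − 59x + 8.
Step 2: lead(16x⁷ + 62x⁶ − 109x⁵ + 101x⁴ − 14x³ + 53x² − 59x + 8) ÷ lead(D) = 16x⁷ ÷ 2x³ = 8x⁴. Subtract (8x⁴)·D = 16x⁷ + 72x⁶ − 72x⁵ + 16x⁴. Remainder: −10x⁶ − 37x⁵ + 85x⁴ − 14x³ + 53x² − 59x + 8.
Step 3: lead(−10x⁶ − 37x⁵ + 85x⁴ − 14x³ + 53x² − 59x + 8) ÷ lead(D) = −10x⁶ ÷ 2x³ = −5x³. Subtract (−5x³)·D = −10x⁶ − 45x⁵ + 45x⁴ − 10x³. Remainder: 8x⁵ + 40x⁴ − 4x³ + 53x² − 59x + 8.
Step 4: lead(8x⁵ + 40x⁴ − 4x³ + 53x² − 59x + 8) ÷ lead(D) = 8x⁵ ÷ 2x³ = 4x². Subtract (4x²)·D = 8x⁵ + 36x⁴ − 36x³ + 8x². Remainder: 4x⁴ + 32x³ + 45x² − 59x + 8.
Step 5: lead(4x⁴ + 32x³ + 45x² − 59x + 8) ÷ lead(D) = 4x⁴ ÷ 2x³ = 2x. Subtract (2x)·D = 4x⁴ + 18x³ − 18x² + 4x. Remainder: 14x³ + 63x² − 63x + 8.
Step 6: lead(14x³ + 63x² − 63x + 8) ÷ lead(D) = 14x³ ÷ 2x³ = 7. Subtract (7)·D = 14x³ + 63x² − 63x + 14. Remainder: −6.

R = [-6], so D(x) is not a factor of P(x). no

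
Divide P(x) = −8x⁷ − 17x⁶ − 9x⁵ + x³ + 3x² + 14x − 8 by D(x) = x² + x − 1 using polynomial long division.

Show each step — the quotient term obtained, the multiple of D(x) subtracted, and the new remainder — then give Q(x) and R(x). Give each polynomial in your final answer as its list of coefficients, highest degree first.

Step 1: lead(−8x⁷ − 17x⁶ − 9x⁵ + x³ + 3x² + 14x − 8) ÷ lead(D) = −8x⁷ ÷ x² = −8x⁵. Subtract (−8x⁵)·D = −8x⁷ − 8x⁶ + 8x⁵. Remainder: −9x⁶ − 17x⁵ + x³ + 3x² + 14x − 8.
Step 2: lead(−9x⁶ − 17x⁵ + x³ + 3x² + 14x − 8) ÷ lead(D) = −9x⁶ ÷ x² = −9x⁴. Subtract (−9x⁴)·D = −9x⁶ − 9x⁵ + 9x⁴. Remainder: −8x⁵ − 9x⁴ + x³ + 3x² + 14x − 8.
Step 3: lead(−8x⁵ − 9x⁴ + x³ + 3x² + 14x − 8) ÷ lead(D) = −8x⁵ ÷ x² = −8x³. Subtract (−8x³)·D = −8x⁵ − 8x⁴ + 8x³. Remainder: −x⁴ − 7x³ + 3x² + 14x − 8.
Step 4: lead(−x⁴ − 7x³ + 3x² + 14x − 8) ÷ lead(D) = −x⁴ ÷ x² = −x². Subtract (−x²)·D = −x⁴ − x³ + x². Remainder: −6x³ + 2x² + 14x − 8.
Step 5: lead(−6x³ + 2x² + 14x − 8) ÷ lead(D) = −6x³ ÷ x² = −6x. Subtract (−6x)·D = −6x³ − 6x² + 6x. Remainder: 8x² + 8x − 8.
Step 6: lead(8x² + 8x − 8) ÷ lead(D) = 8x² ÷ x² = 8. Subtract (8)·D = 8x² + 8x − 8. Remainder: 0.

Q = [-8, -9, -8, -1, -6, 8]; R = [0]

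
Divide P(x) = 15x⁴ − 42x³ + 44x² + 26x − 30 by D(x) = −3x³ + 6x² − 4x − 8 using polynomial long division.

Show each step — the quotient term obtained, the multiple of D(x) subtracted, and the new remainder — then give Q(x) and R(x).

Q(x) = −5x + 4; R(x) = 2x + 2

Step 1: lead(15x⁴ − 42x³ + 44x² + 26x − 30) ÷ lead(D) = 15x⁴ ÷ −3x³ = −5x. Subtract (−5x)·D = 15x⁴ − 30x³ + 20x² + 40x. Remainder: −12x³ + 24x² − 14x − 30.
Step 2: lead(−12x³ + 24x² − 14x − 30) ÷ lead(D) = −12x³ ÷ −3x³ = 4. Subtract (4)·D = −12x³ + 24x² − 16x − 32. Remainder: 2x + 2.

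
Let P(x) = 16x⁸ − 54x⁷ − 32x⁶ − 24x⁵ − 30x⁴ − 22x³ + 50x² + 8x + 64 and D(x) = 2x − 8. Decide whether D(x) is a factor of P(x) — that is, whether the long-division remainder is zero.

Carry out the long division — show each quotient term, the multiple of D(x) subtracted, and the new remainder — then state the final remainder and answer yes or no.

R(x) = 0, so D(x) is a factor of P(x). yes

Step 1: lead(16x⁸ − 54x⁷ − 32x⁶ − 24x⁵ − 30x⁴ − 22x³ + 50x² + 8x + 64) ÷ lead(D) = 16x⁸ ÷ 2x = 8x⁷. Subtract (8x⁷)·D = 16x⁸ − 64x⁷. Remainder: 10x⁷ − 32x⁶ − 24x⁵ − 30x⁴ − 22x³ + 50x² + 8x + 64.
Step 2: lead(10x⁷ − 32x⁶ − 24x⁵ − 30x⁴ − 22x³ + 50x² + 8x + 64) ÷ lead(D) = 10x⁷ ÷ 2x = 5x⁶. Subtract (5x⁶)·D = 10x⁷ − 40x⁶. Remainder: 8x⁶ − 24x⁵ − 30x⁴ − 22x³ + 50x² + 8x + 64.
Step 3: lead(8x⁶ − 24x⁵ − 30x⁴ − 22x³ + 50x² + 8x + 64) ÷ lead(D) = 8x⁶ ÷ 2x = 4x⁵. Subtract (4x⁵)·D = 8x⁶ − 32x⁵. Remainder: 8x⁵ − 30x⁴ − 22x³ + 50x² + 8x + 64.
Step 4: lead(8x⁵ − 30x⁴ − 22x³ + 50x² + 8x + 64) ÷ lead(D) = 8x⁵ ÷ 2x = 4x⁴. Subtract (4x⁴)·D = 8x⁵ − 32x⁴. Remainder: 2x⁴ − 22x³ + 50x² + 8x + 64.
Step 5: lead(2x⁴ − 22x³ + 50x² + 8x + 64) ÷ lead(D) = 2x⁴ ÷ 2x = x³. Subtract (x³)·D = 2x⁴ − 8x³. Remainder: −14x³ + 50x² + 8x + 64.
Step 6: lead(−14x³ + 50x² + 8x + 64) ÷ lead(D) = −14x³ ÷ 2x = −7x². Subtract (−7x²)·D = −14x³ + 56x². Remainder: −6x² + 8x + 64.
Step 7: lead(−6x² + 8x + 64) ÷ lead(D) = −6x² ÷ 2x = −3x. Subtract (−3x)·D = −6x² + 24x. Remainder: −16x + 64.
Step 8: lead(−16x + 64) ÷ lead(D) = −16x ÷ 2x = −8. Subtract (−8)·D = −16x + 64. Remainder: 0.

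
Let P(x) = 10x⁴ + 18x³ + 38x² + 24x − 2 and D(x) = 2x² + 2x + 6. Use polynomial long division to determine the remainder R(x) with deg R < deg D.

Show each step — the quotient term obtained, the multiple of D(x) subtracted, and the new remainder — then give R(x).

R(x) = −2

Step 1: lead(10x⁴ + 18x³ + 38x² + 24x − 2) ÷ lead(D) = 10x⁴ ÷ 2x² = 5x². Subtract (5x²)·D = 10x⁴ + 10x³ + 30x². Remainder: 8x³ + 8x² + 24x − 2.
Step 2: lead(8x³ + 8x² + 24x − 2) ÷ lead(D) = 8x³ ÷ 2x² = 4x. Subtract (4x)·D = 8x³ + 8x² + 24x. Remainder: −2.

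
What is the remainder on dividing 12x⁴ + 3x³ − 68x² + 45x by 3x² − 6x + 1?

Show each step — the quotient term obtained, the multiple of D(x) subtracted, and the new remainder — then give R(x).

Step 1: lead(12x⁴ + 3x³ − 68x² + 45x) ÷ lead(D) = 12x⁴ ÷ 3x² = 4x². Subtract (4x²)·D = 12x⁴ − 24x³ + 4x². Remainder: 27x³ − 72x² + 45x.
Step 2: lead(27x³ − 72x² + 45x) ÷ lead(D) = 27x³ ÷ 3x² = 9x. Subtract (9x)·D = 27x³ − 54x² + 9x. Remainder: −18x² + 36x.
Step 3: lead(−18x² + 36x) ÷ lead(D) = −18x² ÷ 3x² = −6. Subtract (−6)·D = −18x² + 36x − 6. Remainder: 6.

R(x) = 6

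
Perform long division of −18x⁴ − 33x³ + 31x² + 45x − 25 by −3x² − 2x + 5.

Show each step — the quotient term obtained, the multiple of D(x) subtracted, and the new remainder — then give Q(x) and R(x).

Q(x) = 6x² + 7x − 5; R(x) = 0

Step 1: lead(−18x⁴ − 33x³ + 31x² + 45x − 25) ÷ lead(D) = −18x⁴ ÷ −3x² = 6x². Subtract (6x²)·D = −18x⁴ − 12x³ + 30x². Remainder: −21x³ + x² + 45x − 25.
Step 2: lead(−21x³ + x² + 45x − 25) ÷ lead(D) = −21x³ ÷ −3x² = 7x. Subtract (7x)·D = −21x³ − 14x² + 35x. Remainder: 15x² + 10x − 25.
Step 3: lead(15x² + 10x − 25) ÷ lead(D) = 15x² ÷ −3x² = −5. Subtract (−5)·D = 15x² + 10x − 25. Remainder: 0.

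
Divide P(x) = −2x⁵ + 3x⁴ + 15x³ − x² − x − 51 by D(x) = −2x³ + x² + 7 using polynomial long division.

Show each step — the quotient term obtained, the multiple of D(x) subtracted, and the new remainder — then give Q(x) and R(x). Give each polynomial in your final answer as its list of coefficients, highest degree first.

Step 1: lead(−2x⁵ + 3x⁴ + 15x³ − x² − x − 51) ÷ lead(D) = −2x⁵ ÷ −2x³ = x². Subtract (x²)·D = −2x⁵ + x⁴ + 7x². Remainder: 2x⁴ + 15x³ − 8x² − x − 51.
Step 2: lead(2x⁴ + 15x³ − 8x² − x − 51) ÷ lead(D) = 2x⁴ ÷ −2x³ = −x. Subtract (−x)·D = 2x⁴ − x³ − 7x. Remainder: 16x³ − 8x² + 6x − 51.
Step 3: lead(16x³ − 8x² + 6x − 51) ÷ lead(D) = 16x³ ÷ −2x³ = −8. Subtract (−8)·D = 16x³ − 8x² − 56. Remainder: 6x + 5.

Q = [1, -1, -8]; R = [6, 5]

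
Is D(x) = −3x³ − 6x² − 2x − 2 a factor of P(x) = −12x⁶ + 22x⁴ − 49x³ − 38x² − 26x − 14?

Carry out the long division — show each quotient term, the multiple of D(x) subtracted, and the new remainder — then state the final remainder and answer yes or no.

Step 1: lead(−12x⁶ + 22x⁴ − 49x³ − 38x² − 26x − 14) ÷ lead(D) = −12x⁶ ÷ −3x³ = 4x³. Subtract (4x³)·D = −12x⁶ − 24x⁵ − 8x⁴ − 8x³. Remainder: 24x⁵ + 30x⁴ − 41x³ − 38x² − 26x − 14.
Step 2: lead(24x⁵ + 30x⁴ − 41x³ − 38x² − 26x − 14) ÷ lead(D) = 24x⁵ ÷ −3x³ = −8x². Subtract (−8x²)·D = 24x⁵ + 48x⁴ + 16x³ + 16x². Remainder: −18x⁴ − 57x³ − 54x² − 26x − 14.
Step 3: lead(−18x⁴ − 57x³ − 54x² − 26x − 14) ÷ lead(D) = −18x⁴ ÷ −3x³ = 6x. Subtract (6x)·D = −18x⁴ − 36x³ − 12x² − 12x. Remainder: −21x³ − 42x² − 14x − 14.
Step 4: lead(−21x³ − 42x² − 14x − 14) ÷ lead(D) = −21x³ ÷ −3x³ = 7. Subtract (7)·D = −21x³ − 42x² − 14x − 14. Remainder: 0.

R(x) = 0, so D(x) is a factor of P(x). yes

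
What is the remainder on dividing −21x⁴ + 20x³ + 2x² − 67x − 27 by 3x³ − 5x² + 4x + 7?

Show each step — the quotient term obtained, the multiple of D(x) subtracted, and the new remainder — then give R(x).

R(x) = 5x² + 2x + 8

Step 1: lead(−21x⁴ + 20x³ + 2x² − 67x − 27) ÷ lead(D) = −21x⁴ ÷ 3x³ = −7x. Subtract (−7x)·D = −21x⁴ + 35x³ − 28x² − 49x. Remainder: −15x³ + 30x² − 18x − 27.
Step 2: lead(−15x³ + 30x² − 18x − 27) ÷ lead(D) = −15x³ ÷ 3x³ = −5. Subtract (−5)·D = −15x³ + 25x² − 20x − 35. Remainder: 5x² + 2x + 8.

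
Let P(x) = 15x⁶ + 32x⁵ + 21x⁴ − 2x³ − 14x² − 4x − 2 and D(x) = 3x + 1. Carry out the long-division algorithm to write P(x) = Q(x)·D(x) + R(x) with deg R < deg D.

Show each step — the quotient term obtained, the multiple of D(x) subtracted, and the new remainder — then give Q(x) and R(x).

Step 1: lead(15x⁶ + 32x⁵ + 21x⁴ − 2x³ − 14x² − 4x − 2) ÷ lead(D) = 15x⁶ ÷ 3x = 5x⁵. Subtract (5x⁵)·D = 15x⁶ + 5x⁵. Remainder: 27x⁵ + 21x⁴ − 2x³ − 14x² − 4x − 2.
Step 2: lead(27x⁵ + 21x⁴ − 2x³ − 14x² − 4x − 2) ÷ lead(D) = 27x⁵ ÷ 3x = 9x⁴. Subtract (9x⁴)·D = 27x⁵ + 9x⁴. Remainder: 12x⁴ − 2x³ − 14x² − 4x − 2.
Step 3: lead(12x⁴ − 2x³ − 14x² − 4x − 2) ÷ lead(D) = 12x⁴ ÷ 3x = 4x³. Subtract (4x³)·D = 12x⁴ + 4x³. Remainder: −6x³ − 14x² − 4x − 2.
Step 4: lead(−6x³ − 14x² − 4x − 2) ÷ lead(D) = −6x³ ÷ 3x = −2x². Subtract (−2x²)·D = −6x³ − 2x². Remainder: −12x² − 4x − 2.
Step 5: lead(−12x² − 4x − 2) ÷ lead(D) = −12x² ÷ 3x = −4x. Subtract (−4x)·D = −12x² − 4x. Remainder: −2.

Q(x) = 5x⁵ + 9x⁴ + 4x³ − 2x² − 4x; R(x) = −2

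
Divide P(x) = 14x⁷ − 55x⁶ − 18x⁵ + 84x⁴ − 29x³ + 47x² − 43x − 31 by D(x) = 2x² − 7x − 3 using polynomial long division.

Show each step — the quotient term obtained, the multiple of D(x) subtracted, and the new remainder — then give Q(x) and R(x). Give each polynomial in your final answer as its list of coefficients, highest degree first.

Q = [7, -3, -9, 6, -7, 8]; R = [-8, -7]

Step 1: lead(14x⁷ − 55x⁶ − 18x⁵ + 84x⁴ − 29x³ + 47x² − 43x − 31) ÷ lead(D) = 14x⁷ ÷ 2x² = 7x⁵. Subtract (7x⁵)·D = 14x⁷ − 49x⁶ − 21x⁵. Remainder: −6x⁶ + 3x⁵ + 84x⁴ − 29x³ + 47x² − 43x − 31.
Step 2: lead(−6x⁶ + 3x⁵ + 84x⁴ − 29x³ + 47x² − 43x − 31) ÷ lead(D) = −6x⁶ ÷ 2x² = −3x⁴. Subtract (−3x⁴)·D = −6x⁶ + 21x⁵ + 9x⁴. Remainder: −18x⁵ + 75x⁴ − 29x³ + 47x² − 43x − 31.
Step 3: lead(−18x⁵ + 75x⁴ − 29x³ + 47x² − 43x − 31) ÷ lead(D) = −18x⁵ ÷ 2x² = −9x³. Subtract (−9x³)·D = −18x⁵ + 63x⁴ + 27x³. Remainder: 12x⁴ − 56x³ + 47x² − 43x − 31.
Step 4: lead(12x⁴ − 56x³ + 47x² − 43x − 31) ÷ lead(D) = 12x⁴ ÷ 2x² = 6x². Subtract (6x²)·D = 12x⁴ − 42x³ − 18x². Remainder: −14x³ + 65x² − 43x − 31.
Step 5: lead(−14x³ + 65x² − 43x − 31) ÷ lead(D) = −14x³ ÷ 2x² = −7x. Subtract (−7x)·D = −14x³ + 49x² + 21x. Remainder: 16x² − 64x − 31.
Step 6: lead(16x² − 64x − 31) ÷ lead(D) = 16x² ÷ 2x² = 8. Subtract (8)·D = 16x² − 56x − 24. Remainder: −8x − 7.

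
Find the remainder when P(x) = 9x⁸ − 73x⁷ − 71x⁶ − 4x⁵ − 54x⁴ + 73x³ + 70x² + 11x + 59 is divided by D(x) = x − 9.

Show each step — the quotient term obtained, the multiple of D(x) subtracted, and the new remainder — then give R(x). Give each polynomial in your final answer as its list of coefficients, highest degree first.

Step 1: lead(9x⁸ − 73x⁷ − 71x⁶ − 4x⁵ − 54x⁴ + 73x³ + 70x² + 11x + 59) ÷ lead(D) = 9x⁸ ÷ x = 9x⁷. Subtract (9x⁷)·D = 9x⁸ − 81x⁷. Remainder: 8x⁷ − 71x⁶ − 4x⁵ − 54x⁴ + 73x³ + 70x² + 11x + 59.
Step 2: lead(8x⁷ − 71x⁶ − 4x⁵ − 54x⁴ + 73x³ + 70x² + 11x + 59) ÷ lead(D) = 8x⁷ ÷ x = 8x⁶. Subtract (8x⁶)·D = 8x⁷ − 72x⁶. Remainder: x⁶ − 4x⁵ − 54x⁴ + 73x³ + 70x² + 11x + 59.
Step 3: lead(x⁶ − 4x⁵ − 54x⁴ + 73x³ + 70x² + 11x + 59) ÷ lead(D) = x⁶ ÷ x = x⁵. Subtract (x⁵)·D = x⁶ − 9x⁵. Remainder: 5x⁵ − 54x⁴ + 73x³ + 70x² + 11x + 59.
Step 4: lead(5x⁵ − 54x⁴ + 73x³ + 70x² + 11x + 59) ÷ lead(D) = 5x⁵ ÷ x = 5x⁴. Subtract (5x⁴)·D = 5x⁵ − 45x⁴. Remainder: −9x⁴ + 73x³ + 70x² + 11x + 59.
Step 5: lead(−9x⁴ + 73x³ + 70x² + 11x + 59) ÷ lead(D) = −9x⁴ ÷ x = −9x³. Subtract (−9x³)·D = −9x⁴ + 81x³. Remainder: −8x³ + 70x² + 11x + 59.
Step 6: lead(−8x³ + 70x² + 11x + 59) ÷ lead(D) = −8x³ ÷ x = −8x². Subtract (−8x²)·D = −8x³ + 72x². Remainder: −2x² + 11x + 59.
Step 7: lead(−2x² + 11x + 59) ÷ lead(D) = −2x² ÷ x = −2x. Subtract (−2x)·D = −2x² + 18x. Remainder: −7x + 59.
Step 8: lead(−7x + 59) ÷ lead(D) = −7x ÷ x = −7. Subtract (−7)·D = −7x + 63. Remainder: −4.

R = [-4]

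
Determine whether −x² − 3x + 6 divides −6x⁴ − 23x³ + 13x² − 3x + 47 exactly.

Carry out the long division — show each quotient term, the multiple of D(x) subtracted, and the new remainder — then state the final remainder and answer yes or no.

R(x) = −9x − 1, so D(x) is not a factor of P(x). no

Step 1: lead(−6x⁴ − 23x³ + 13x² − 3x + 47) ÷ lead(D) = −6x⁴ ÷ −x² = 6x². Subtract (6x²)·D = −6x⁴ − 18x³ + 36x². Remainder: −5x³ − 23x² − 3x + 47.
Step 2: lead(−5x³ − 23x² − 3x + 47) ÷ lead(D) = −5x³ ÷ −x² = 5x. Subtract (5x)·D = −5x³ − 15x² + 30x. Remainder: −8x² − 33x + 47.
Step 3: lead(−8x² − 33x + 47) ÷ lead(D) = −8x² ÷ −x² = 8. Subtract (8)·D = −8x² − 24x + 48. Remainder: −9x − 1.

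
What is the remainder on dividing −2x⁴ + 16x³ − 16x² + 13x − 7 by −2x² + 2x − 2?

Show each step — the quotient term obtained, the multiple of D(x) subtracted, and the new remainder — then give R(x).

Step 1: lead(−2x⁴ + 16x³ − 16x² + 13x − 7) ÷ lead(D) = −2x⁴ ÷ −2x² = x². Subtract (x²)·D = −2x⁴ + 2x³ − 2x². Remainder: 14x³ − 14x² + 13x − 7.
Step 2: lead(14x³ − 14x² + 13x − 7) ÷ lead(D) = 14x³ ÷ −2x² = −7x. Subtract (−7x)·D = 14x³ − 14x² + 14x. Remainder: −x − 7.

R(x) = −x − 7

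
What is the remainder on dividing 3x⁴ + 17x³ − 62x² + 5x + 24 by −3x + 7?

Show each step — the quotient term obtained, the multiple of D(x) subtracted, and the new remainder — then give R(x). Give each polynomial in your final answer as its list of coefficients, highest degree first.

R = [3]

Step 1: lead(3x⁴ + 17x³ − 62x² + 5x + 24) ÷ lead(D) = 3x⁴ ÷ −3x = −x³. Subtract (−x³)·D = 3x⁴ − 7x³. Remainder: 24x³ − 62x² + 5x + 24.
Step 2: lead(24x³ − 62x² + 5x + 24) ÷ lead(D) = 24x³ ÷ −3x = −8x². Subtract (−8x²)·D = 24x³ − 56x². Remainder: −6x² + 5x + 24.
Step 3: lead(−6x² + 5x + 24) ÷ lead(D) = −6x² ÷ −3x = 2x. Subtract (2x)·D = −6x² + 14x. Remainder: −9x + 24.
Step 4: lead(−9x + 24) ÷ lead(D) = −9x ÷ −3x = 3. Subtract (3)·D = −9x + 21. Remainder: 3.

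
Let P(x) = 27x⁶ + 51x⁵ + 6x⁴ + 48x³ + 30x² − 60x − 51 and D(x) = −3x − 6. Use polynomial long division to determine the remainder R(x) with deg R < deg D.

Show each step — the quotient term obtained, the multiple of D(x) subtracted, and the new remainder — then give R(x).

R(x) = −3

Step 1: lead(27x⁶ + 51x⁵ + 6x⁴ + 48x³ + 30x² − 60x − 51) ÷ lead(D) = 27x⁶ ÷ −3x = −9x⁵. Subtract (−9x⁵)·D = 27x⁶ + 54x⁵. Remainder: −3x⁵ + 6x⁴ + 48x³ + 30x² − 60x − 51.
Step 2: lead(−3x⁵ + 6x⁴ + 48x³ + 30x² − 60x − 51) ÷ lead(D) = −3x⁵ ÷ −3x = x⁴. Subtract (x⁴)·D = −3x⁵ − 6x⁴. Remainder: 12x⁴ + 48x³ + 30x² − 60x − 51.
Step 3: lead(12x⁴ + 48x³ + 30x² − 60x − 51) ÷ lead(D) = 12x⁴ ÷ −3x = −4x³. Subtract (−4x³)·D = 12x⁴ + 24x³. Remainder: 24x³ + 30x² − 60x − 51.
Step 4: lead(24x³ + 30x² − 60x − 51) ÷ lead(D) = 24x³ ÷ −3x = −8x². Subtract (−8x²)·D = 24x³ + 48x². Remainder: −18x² − 60x − 51.
Step 5: lead(−18x² − 60x − 51) ÷ lead(D) = −18x² ÷ −3x = 6x. Subtract (6x)·D = −18x² − 36x. Remainder: −24x − 51.
Step 6: lead(−24x − 51) ÷ lead(D) = −24x ÷ −3x = 8. Subtract (8)·D = −24x − 48. Remainder: −3.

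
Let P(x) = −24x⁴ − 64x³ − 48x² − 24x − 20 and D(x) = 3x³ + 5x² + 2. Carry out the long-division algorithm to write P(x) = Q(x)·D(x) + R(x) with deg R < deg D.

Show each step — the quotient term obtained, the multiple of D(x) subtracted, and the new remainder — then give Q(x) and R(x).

Step 1: lead(−24x⁴ − 64x³ − 48x² − 24x − 20) ÷ lead(D) = −24x⁴ ÷ 3x³ = −8x. Subtract (−8x)·D = −24x⁴ − 40x³ − 16x. Remainder: −24x³ − 48x² − 8x − 20.
Step 2: lead(−24x³ − 48x² − 8x − 20) ÷ lead(D) = −24x³ ÷ 3x³ = −8. Subtract (−8)·D = −24x³ − 40x² − 16. Remainder: −8x² − 8x − 4.

Q(x) = −8x − 8; R(x) = −8x² − 8x − 4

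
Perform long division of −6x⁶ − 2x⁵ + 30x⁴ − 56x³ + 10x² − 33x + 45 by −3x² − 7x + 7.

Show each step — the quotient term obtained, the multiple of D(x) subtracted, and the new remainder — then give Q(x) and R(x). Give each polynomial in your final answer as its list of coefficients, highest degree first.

Q = [2, -4, 4, 0, 6]; R = [9, 3]

Step 1: lead(−6x⁶ − 2x⁵ + 30x⁴ − 56x³ + 10x² − 33x + 45) ÷ lead(D) = −6x⁶ ÷ −3x² = 2x⁴. Subtract (2x⁴)·D = −6x⁶ − 14x⁵ + 14x⁴. Remainder: 12x⁵ + 16x⁴ − 56x³ + 10x² − 33x + 45.
Step 2: lead(12x⁵ + 16x⁴ − 56x³ + 10x² − 33x + 45) ÷ lead(D) = 12x⁵ ÷ −3x² = −4x³. Subtract (−4x³)·D = 12x⁵ + 28x⁴ − 28x³. Remainder: −12x⁴ − 28x³ + 10x² − 33x + 45.
Step 3: lead(−12x⁴ − 28x³ + 10x² − 33x + 45) ÷ lead(D) = −12x⁴ ÷ −3x² = 4x². Subtract (4x²)·D = −12x⁴ − 28x³ + 28x². Remainder: −18x² − 33x + 45.
Step 4: lead(−18x² − 33x + 45) ÷ lead(D) = −18x² ÷ −3x² = 6. Subtract (6)·D = −18x² − 42x + 42. Remainder: 9x + 3.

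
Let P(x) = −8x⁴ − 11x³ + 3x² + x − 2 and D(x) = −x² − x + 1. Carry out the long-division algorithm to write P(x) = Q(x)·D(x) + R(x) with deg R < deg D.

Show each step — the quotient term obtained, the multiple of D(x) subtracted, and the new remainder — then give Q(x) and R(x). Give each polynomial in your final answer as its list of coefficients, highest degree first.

Step 1: lead(−8x⁴ − 11x³ + 3x² + x − 2) ÷ lead(D) = −8x⁴ ÷ −x² = 8x². Subtract (8x²)·D = −8x⁴ − 8x³ + 8x². Remainder: −3x³ − 5x² + x − 2.
Step 2: lead(−3x³ − 5x² + x − 2) ÷ lead(D) = −3x³ ÷ −x² = 3x. Subtract (3x)·D = −3x³ − 3x² + 3x. Remainder: −2x² − 2x − 2.
Step 3: lead(−2x² − 2x − 2) ÷ lead(D) = −2x² ÷ −x² = 2. Subtract (2)·D = −2x² − 2x + 2. Remainder: −4.

Q = [8, 3, 2]; R = [-4]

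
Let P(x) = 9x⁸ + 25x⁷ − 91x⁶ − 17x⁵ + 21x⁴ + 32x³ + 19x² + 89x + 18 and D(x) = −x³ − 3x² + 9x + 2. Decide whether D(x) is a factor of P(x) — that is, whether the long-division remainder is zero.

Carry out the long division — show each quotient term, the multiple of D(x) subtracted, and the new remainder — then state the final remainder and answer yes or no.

Step 1: lead(9x⁸ + 25x⁷ − 91x⁶ − 17x⁵ + 21x⁴ + 32x³ + 19x² + 89x + 18) ÷ lead(D) = 9x⁸ ÷ −x³ = −9x⁵. Subtract (−9x⁵)·D = 9x⁸ + 27x⁷ − 81x⁶ − 18x⁵. Remainder: −2x⁷ − 10x⁶ + x⁵ + 21x⁴ + 32x³ + 19x² + 89x + 18.
Step 2: lead(−2x⁷ − 10x⁶ + x⁵ + 21x⁴ + 32x³ + 19x² + 89x + 18) ÷ lead(D) = −2x⁷ ÷ −x³ = 2x⁴. Subtract (2x⁴)·D = −2x⁷ − 6x⁶ + 18x⁵ + 4x⁴. Remainder: −4x⁶ − 17x⁵ + 17x⁴ + 32x³ + 19x² + 89x + 18.
Step 3: lead(−4x⁶ − 17x⁵ + 17x⁴ + 32x³ + 19x² + 89x + 18) ÷ lead(D) = −4x⁶ ÷ −x³ = 4x³. Subtract (4x³)·D = −4x⁶ − 12x⁵ + 36x⁴ + 8x³. Remainder: −5x⁵ − 19x⁴ + 24x³ + 19x² + 89x + 18.
Step 4: lead(−5x⁵ − 19x⁴ + 24x³ + 19x² + 89x + 18) ÷ lead(D) = −5x⁵ ÷ −x³ = 5x². Subtract (5x²)·D = −5x⁵ − 15x⁴ + 45x³ + 10x². Remainder: −4x⁴ − 21x³ + 9x² + 89x + 18.
Step 5: lead(−4x⁴ − 21x³ + 9x² + 89x + 18) ÷ lead(D) = −4x⁴ ÷ −x³ = 4x. Subtract (4x)·D = −4x⁴ − 12x³ + 36x² + 8x. Remainder: −9x³ − 27x² + 81x + 18.
Step 6: lead(−9x³ − 27x² + 81x + 18) ÷ lead(D) = −9x³ ÷ −x³ = 9. Subtract (9)·D = −9x³ − 27x² + 81x + 18. Remainder: 0.

R(x) = 0, so D(x) is a factor of P(x). yes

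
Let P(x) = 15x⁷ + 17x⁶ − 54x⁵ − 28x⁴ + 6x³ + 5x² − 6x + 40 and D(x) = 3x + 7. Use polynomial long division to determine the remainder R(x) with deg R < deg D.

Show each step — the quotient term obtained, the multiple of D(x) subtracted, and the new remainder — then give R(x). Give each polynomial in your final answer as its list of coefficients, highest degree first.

Step 1: lead(15x⁷ + 17x⁶ − 54x⁵ − 28x⁴ + 6x³ + 5x² − 6x + 40) ÷ lead(D) = 15x⁷ ÷ 3x = 5x⁶. Subtract (5x⁶)·D = 15x⁷ + 35x⁶. Remainder: −18x⁶ − 54x⁵ − 28x⁴ + 6x³ + 5x² − 6x + 40.
Step 2: lead(−18x⁶ − 54x⁵ − 28x⁴ + 6x³ + 5x² − 6x + 40) ÷ lead(D) = −18x⁶ ÷ 3x = −6x⁵. Subtract (−6x⁵)·D = −18x⁶ − 42x⁵. Remainder: −12x⁵ − 28x⁴ + 6x³ + 5x² − 6x + 40.
Step 3: lead(−12x⁵ − 28x⁴ + 6x³ + 5x² − 6x + 40) ÷ lead(D) = −12x⁵ ÷ 3x = −4x⁴. Subtract (−4x⁴)·D = −12x⁵ − 28x⁴. Remainder: 6x³ + 5x² − 6x + 40.
Step 4: lead(6x³ + 5x² − 6x + 40) ÷ lead(D) = 6x³ ÷ 3x = 2x². Subtract (2x²)·D = 6x³ + 14x². Remainder: −9x² − 6x + 40.
Step 5: lead(−9x² − 6x + 40) ÷ lead(D) = −9x² ÷ 3x = −3x. Subtract (−3x)·D = −9x² − 21x. Remainder: 15x + 40.
Step 6: lead(15x + 40) ÷ lead(D) = 15x ÷ 3x = 5. Subtract (5)·D = 15x + 35. Remainder: 5.

R = [5]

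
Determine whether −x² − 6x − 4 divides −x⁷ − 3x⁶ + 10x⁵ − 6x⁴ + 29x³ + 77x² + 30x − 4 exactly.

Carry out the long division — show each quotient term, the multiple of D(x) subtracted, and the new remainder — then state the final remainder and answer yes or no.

Step 1: lead(−x⁷ − 3x⁶ + 10x⁵ − 6x⁴ + 29x³ + 77x² + 30x − 4) ÷ lead(D) = −x⁷ ÷ −x² = x⁵. Subtract (x⁵)·D = −x⁷ − 6x⁶ − 4x⁵. Remainder: 3x⁶ + 14x⁵ − 6x⁴ + 29x³ + 77x² + 30x − 4.
Step 2: lead(3x⁶ + 14x⁵ − 6x⁴ + 29x³ + 77x² + 30x − 4) ÷ lead(D) = 3x⁶ ÷ −x² = −3x⁴. Subtract (−3x⁴)·D = 3x⁶ + 18x⁵ + 12x⁴. Remainder: −4x⁵ − 18x⁴ + 29x³ + 77x² + 30x − 4.
Step 3: lead(−4x⁵ − 18x⁴ + 29x³ + 77x² + 30x − 4) ÷ lead(D) = −4x⁵ ÷ −x² = 4x³. Subtract (4x³)·D = −4x⁵ − 24x⁴ − 16x³. Remainder: 6x⁴ + 45x³ + 77x² + 30x − 4.
Step 4: lead(6x⁴ + 45x³ + 77x² + 30x − 4) ÷ lead(D) = 6x⁴ ÷ −x² = −6x². Subtract (−6x²)·D = 6x⁴ + 36x³ + 24x². Remainder: 9x³ + 53x² + 30x − 4.
Step 5: lead(9x³ + 53x² + 30x − 4) ÷ lead(D) = 9x³ ÷ −x² = −9x. Subtract (−9x)·D = 9x³ + 54x² + 36x. Remainder: −x² − 6x − 4.
Step 6: lead(−x² − 6x − 4) ÷ lead(D) = −x² ÷ −x² = 1. Subtract (1)·D = −x² − 6x − 4. Remainder: 0.

R(x) = 0, so D(x) is a factor of P(x). yes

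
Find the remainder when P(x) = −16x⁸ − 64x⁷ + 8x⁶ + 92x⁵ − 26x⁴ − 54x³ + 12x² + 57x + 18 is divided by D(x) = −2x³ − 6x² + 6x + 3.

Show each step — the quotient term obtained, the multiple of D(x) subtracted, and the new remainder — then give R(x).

Step 1: lead(−16x⁸ − 64x⁷ + 8x⁶ + 92x⁵ − 26x⁴ − 54x³ + 12x² + 57x + 18) ÷ lead(D) = −16x⁸ ÷ −2x³ = 8x⁵. Subtract (8x⁵)·D = −16x⁸ − 48x⁷ + 48x⁶ + 24x⁵. Remainder: −16x⁷ − 40x⁶ + 68x⁵ − 26x⁴ − 54x³ + 12x² + 57x + 18.
Step 2: lead(−16x⁷ − 40x⁶ + 68x⁵ − 26x⁴ − 54x³ + 12x² + 57x + 18) ÷ lead(D) = −16x⁷ ÷ −2x³ = 8x⁴. Subtract (8x⁴)·D = −16x⁷ − 48x⁶ + 48x⁵ + 24x⁴. Remainder: 8x⁶ + 20x⁵ − 50x⁴ − 54x³ + 12x² + 57x + 18.
Step 3: lead(8x⁶ + 20x⁵ − 50x⁴ − 54x³ + 12x² + 57x + 18) ÷ lead(D) = 8x⁶ ÷ −2x³ = −4x³. Subtract (−4x³)·D = 8x⁶ + 24x⁵ − 24x⁴ − 12x³. Remainder: −4x⁵ − 26x⁴ − 42x³ + 12x² + 57x + 18.
Step 4: lead(−4x⁵ − 26x⁴ − 42x³ + 12x² + 57x + 18) ÷ lead(D) = −4x⁵ ÷ −2x³ = 2x². Subtract (2x²)·D = −4x⁵ − 12x⁴ + 12x³ + 6x². Remainder: −14x⁴ − 54x³ + 6x² + 57x + 18.
Step 5: lead(−14x⁴ − 54x³ + 6x² + 57x + 18) ÷ lead(D) = −14x⁴ ÷ −2x³ = 7x. Subtract (7x)·D = −14x⁴ − 42x³ + 42x² + 21x. Remainder: −12x³ − 36x² + 36x + 18.
Step 6: lead(−12x³ − 36x² + 36x + 18) ÷ lead(D) = −12x³ ÷ −2x³ = 6. Subtract (6)·D = −12x³ − 36x² + 36x + 18. Remainder: 0.

R(x) = 0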